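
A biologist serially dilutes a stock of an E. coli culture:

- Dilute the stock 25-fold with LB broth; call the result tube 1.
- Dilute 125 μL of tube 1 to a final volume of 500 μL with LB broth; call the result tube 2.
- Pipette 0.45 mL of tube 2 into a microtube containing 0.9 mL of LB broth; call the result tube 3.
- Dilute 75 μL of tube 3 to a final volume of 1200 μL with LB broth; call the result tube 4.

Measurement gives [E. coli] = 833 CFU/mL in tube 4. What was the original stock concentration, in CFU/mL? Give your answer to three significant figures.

Step 1: 25-fold → factor 25
Step 2: 125 μL brought to 500 μL → factor 500/125 = 4
Step 3: 0.45 mL + 0.9 mL = 1.35 mL total → factor 1.35/0.45 = 3
Step 4: 75 μL brought to 1200 μL → factor 1200/75 = 16
Overall dilution factor = 25 × 4 × 3 × 16 = 4800
Stock = 833 CFU/mL × 4800 = 4.00 × 10^6 CFU/mL

4.00 × 10^6 CFU/mL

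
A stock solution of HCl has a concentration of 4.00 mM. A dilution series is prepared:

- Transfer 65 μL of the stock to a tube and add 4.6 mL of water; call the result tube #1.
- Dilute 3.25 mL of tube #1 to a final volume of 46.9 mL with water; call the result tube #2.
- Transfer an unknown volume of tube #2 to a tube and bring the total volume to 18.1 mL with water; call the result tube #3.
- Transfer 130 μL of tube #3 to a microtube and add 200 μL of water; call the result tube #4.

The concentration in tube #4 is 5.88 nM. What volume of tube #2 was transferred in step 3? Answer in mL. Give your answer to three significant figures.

Step 1: 65 μL + 4.6 mL = 4665 μL total → factor 4665/65 = 71.769
Step 2: 3.25 mL brought to 46.9 mL → factor 46.9/3.25 = 14.431
Step 3: v brought to 18.1 mL → factor = 18.1 mL/v
Step 4: 130 μL + 200 μL = 330 μL total → factor 330/130 = 2.5385
Product of known-step factors = 2629
Overall factor = 4.00 mM / (5.88 nM) = 6.8027 × 10^5
Step-3 factor = 6.8027 × 10^5 / 2629 = 258.75
v = 18.1 mL / 258.75 = 0.0700 mL

0.0700 mL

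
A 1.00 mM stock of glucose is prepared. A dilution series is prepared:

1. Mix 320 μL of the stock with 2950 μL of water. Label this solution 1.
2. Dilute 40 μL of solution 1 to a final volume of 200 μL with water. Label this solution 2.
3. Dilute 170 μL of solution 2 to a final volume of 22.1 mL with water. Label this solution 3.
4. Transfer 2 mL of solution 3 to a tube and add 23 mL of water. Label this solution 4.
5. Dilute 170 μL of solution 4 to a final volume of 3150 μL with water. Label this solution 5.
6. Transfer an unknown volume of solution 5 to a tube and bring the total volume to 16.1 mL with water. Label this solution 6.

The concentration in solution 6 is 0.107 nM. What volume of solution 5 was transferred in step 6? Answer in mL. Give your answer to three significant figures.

2.65 mL

Step 1: 320 μL + 2950 μL = 3270 μL total → factor 3270/320 = 10.219
Step 2: 40 μL brought to 200 μL → factor 200/40 = 5
Step 3: 170 μL brought to 22.1 mL → factor 22100/170 = 130
Step 4: 2 mL + 23 mL = 25 mL total → factor 25/2 = 12.5
Step 5: 170 μL brought to 3150 μL → factor 3150/170 = 18.529
Step 6: v brought to 16.1 mL → factor = 16.1 mL/v
Product of known-step factors = 1.5384 × 10^6
Overall factor = 1.00 mM / (0.107 nM) = 9.3458 × 10^6
Step-6 factor = 9.3458 × 10^6 / 1.5384 × 10^6 = 6.0748
v = 16.1 mL / 6.0748 = 2.65 mL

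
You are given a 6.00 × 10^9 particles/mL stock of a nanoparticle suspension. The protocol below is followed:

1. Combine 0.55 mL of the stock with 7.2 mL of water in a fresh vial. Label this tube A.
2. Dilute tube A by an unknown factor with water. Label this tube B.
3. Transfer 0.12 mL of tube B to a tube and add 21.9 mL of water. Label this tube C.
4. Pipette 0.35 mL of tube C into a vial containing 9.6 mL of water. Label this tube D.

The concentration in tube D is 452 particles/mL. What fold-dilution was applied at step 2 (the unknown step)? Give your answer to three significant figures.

181-fold

Step 1: 0.55 mL + 7.2 mL = 7.75 mL total → factor 7.75/0.55 = 14.091
Step 2: unknown factor x
Step 3: 0.12 mL + 21.9 mL = 22.02 mL total → factor 22.02/0.12 = 183.5
Step 4: 0.35 mL + 9.6 mL = 9.95 mL total → factor 9.95/0.35 = 28.429
Product of known-step factors = 73507
Overall factor = 6.00 × 10^9 particles/mL / (452 particles/mL) = 1.3274 × 10^7
x = 1.3274 × 10^7 / 73507 = 181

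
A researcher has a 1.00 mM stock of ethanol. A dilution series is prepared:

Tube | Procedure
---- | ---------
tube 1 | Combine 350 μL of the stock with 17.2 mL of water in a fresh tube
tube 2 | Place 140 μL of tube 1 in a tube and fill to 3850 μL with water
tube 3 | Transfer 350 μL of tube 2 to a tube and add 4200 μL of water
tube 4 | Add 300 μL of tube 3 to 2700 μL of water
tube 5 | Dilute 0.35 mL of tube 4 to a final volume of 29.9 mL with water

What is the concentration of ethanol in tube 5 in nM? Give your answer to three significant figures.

0.0653 nM

Step 1: 350 μL + 17.2 mL = 17550 μL total → factor 17550/350 = 50.143
Step 2: 140 μL brought to 3850 μL → factor 3850/140 = 27.5
Step 3: 350 μL + 4200 μL = 4550 μL total → factor 4550/350 = 13
Step 4: 300 μL + 2700 μL = 3000 μL total → factor 3000/300 = 10
Step 5: 0.35 mL brought to 29.9 mL → factor 29.9/0.35 = 85.429
Overall dilution factor = 50.143 × 27.5 × 13 × 10 × 85.429 = 1.5314 × 10^7
Final = 1.00 mM / 1.5314 × 10^7 = 6.530 × 10^-8 mM = 0.0653 nM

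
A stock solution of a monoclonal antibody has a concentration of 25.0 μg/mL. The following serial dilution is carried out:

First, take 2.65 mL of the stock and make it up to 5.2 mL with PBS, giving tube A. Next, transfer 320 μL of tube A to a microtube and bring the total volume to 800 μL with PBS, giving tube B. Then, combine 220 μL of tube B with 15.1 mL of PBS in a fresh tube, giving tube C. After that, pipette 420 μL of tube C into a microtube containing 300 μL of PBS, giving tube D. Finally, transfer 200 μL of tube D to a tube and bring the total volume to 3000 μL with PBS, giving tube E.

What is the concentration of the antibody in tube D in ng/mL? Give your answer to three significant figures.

Step 1: 2.65 mL brought to 5.2 mL → factor 5.2/2.65 = 1.9623
Step 2: 320 μL brought to 800 μL → factor 800/320 = 2.5
Step 3: 220 μL + 15.1 mL = 15320 μL total → factor 15320/220 = 69.636
Step 4: 420 μL + 300 μL = 720 μL total → factor 720/420 = 1.7143
Dilution factor through tube D = 1.9623 × 2.5 × 69.636 × 1.7143 = 585.62
[tube D] = 25.0 μg/mL / 585.62 = 0.04269 μg/mL = 42.7 ng/mL

42.7 ng/mL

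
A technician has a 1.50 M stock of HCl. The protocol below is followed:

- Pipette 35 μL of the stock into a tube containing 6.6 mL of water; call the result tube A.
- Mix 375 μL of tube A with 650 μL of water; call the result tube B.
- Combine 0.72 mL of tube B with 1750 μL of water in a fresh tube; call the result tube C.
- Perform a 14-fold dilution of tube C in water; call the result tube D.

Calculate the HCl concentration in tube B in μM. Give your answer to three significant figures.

2.89 × 10^3 μM

Step 1: 35 μL + 6.6 mL = 6635 μL total → factor 6635/35 = 189.57
Step 2: 375 μL + 650 μL = 1025 μL total → factor 1025/375 = 2.7333
Dilution factor through tube B = 189.57 × 2.7333 = 518.16
[tube B] = 1.50 M / 518.16 = 0.002895 M = 2.89 × 10^3 μM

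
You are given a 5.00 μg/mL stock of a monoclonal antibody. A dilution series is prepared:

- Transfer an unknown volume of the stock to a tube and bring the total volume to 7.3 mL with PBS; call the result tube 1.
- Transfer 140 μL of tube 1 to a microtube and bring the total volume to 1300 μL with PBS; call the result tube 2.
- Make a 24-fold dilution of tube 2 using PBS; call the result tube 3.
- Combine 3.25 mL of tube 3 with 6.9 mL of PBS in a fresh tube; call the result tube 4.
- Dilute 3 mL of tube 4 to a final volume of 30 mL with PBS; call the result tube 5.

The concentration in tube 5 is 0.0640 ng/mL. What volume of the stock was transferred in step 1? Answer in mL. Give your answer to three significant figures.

Step 1: v brought to 7.3 mL → factor = 7.3 mL/v
Step 2: 140 μL brought to 1300 μL → factor 1300/140 = 9.2857
Step 3: 24-fold → factor 24
Step 4: 3.25 mL + 6.9 mL = 10.15 mL total → factor 10.15/3.25 = 3.1231
Step 5: 3 mL brought to 30 mL → factor 30/3 = 10
Product of known-step factors = 6960
Overall factor = 5.00 μg/mL / (0.0640 ng/mL) = 78125
Step-1 factor = 78125 / 6960 = 11.225
v = 7.3 mL / 11.225 = 0.650 mL

0.650 mL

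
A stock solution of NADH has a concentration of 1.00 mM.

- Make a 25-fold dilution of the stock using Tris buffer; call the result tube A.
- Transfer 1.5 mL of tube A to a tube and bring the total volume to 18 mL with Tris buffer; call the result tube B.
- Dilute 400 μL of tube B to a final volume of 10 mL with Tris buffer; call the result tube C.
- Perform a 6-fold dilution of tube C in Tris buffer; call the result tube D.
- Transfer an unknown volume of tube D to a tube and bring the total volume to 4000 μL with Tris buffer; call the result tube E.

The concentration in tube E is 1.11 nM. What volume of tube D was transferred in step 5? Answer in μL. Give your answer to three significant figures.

Step 1: 25-fold → factor 25
Step 2: 1.5 mL brought to 18 mL → factor 18/1.5 = 12
Step 3: 400 μL brought to 10 mL → factor 10000/400 = 25
Step 4: 6-fold → factor 6
Step 5: v brought to 4000 μL → factor = 4000 μL/v
Product of known-step factors = 45000
Overall factor = 1.00 mM / (1.11 nM) = 9.009 × 10^5
Step-5 factor = 9.009 × 10^5 / 45000 = 20.02
v = 4000 μL / 20.02 = 200 μL

200 μL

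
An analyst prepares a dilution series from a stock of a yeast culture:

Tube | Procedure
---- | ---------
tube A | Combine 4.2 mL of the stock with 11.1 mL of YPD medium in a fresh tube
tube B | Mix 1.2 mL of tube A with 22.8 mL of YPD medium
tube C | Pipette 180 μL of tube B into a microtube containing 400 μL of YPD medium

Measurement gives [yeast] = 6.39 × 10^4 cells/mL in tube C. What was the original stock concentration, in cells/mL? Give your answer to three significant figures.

Step 1: 4.2 mL + 11.1 mL = 15.3 mL total → factor 15.3/4.2 = 3.6429
Step 2: 1.2 mL + 22.8 mL = 24 mL total → factor 24/1.2 = 20
Step 3: 180 μL + 400 μL = 580 μL total → factor 580/180 = 3.2222
Overall dilution factor = 3.6429 × 20 × 3.2222 = 234.76
Stock = 6.39 × 10^4 cells/mL × 234.76 = 1.50 × 10^7 cells/mL

1.50 × 10^7 cells/mL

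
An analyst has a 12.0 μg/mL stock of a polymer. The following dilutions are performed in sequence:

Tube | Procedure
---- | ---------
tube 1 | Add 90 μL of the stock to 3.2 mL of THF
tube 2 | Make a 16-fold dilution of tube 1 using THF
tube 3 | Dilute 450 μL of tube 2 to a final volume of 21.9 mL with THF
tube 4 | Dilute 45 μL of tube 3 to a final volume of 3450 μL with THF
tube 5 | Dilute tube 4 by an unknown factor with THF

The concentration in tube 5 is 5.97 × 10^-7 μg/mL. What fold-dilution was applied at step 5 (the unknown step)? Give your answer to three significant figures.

Step 1: 90 μL + 3.2 mL = 3290 μL total → factor 3290/90 = 36.556
Step 2: 16-fold → factor 16
Step 3: 450 μL brought to 21.9 mL → factor 21900/450 = 48.667
Step 4: 45 μL brought to 3450 μL → factor 3450/45 = 76.667
Step 5: unknown factor x
Product of known-step factors = 2.1823 × 10^6
Overall factor = 12.0 μg/mL / (5.97 × 10^-7 μg/mL) = 2.0101 × 10^7
x = 2.0101 × 10^7 / 2.1823 × 10^6 = 9.21

9.21-fold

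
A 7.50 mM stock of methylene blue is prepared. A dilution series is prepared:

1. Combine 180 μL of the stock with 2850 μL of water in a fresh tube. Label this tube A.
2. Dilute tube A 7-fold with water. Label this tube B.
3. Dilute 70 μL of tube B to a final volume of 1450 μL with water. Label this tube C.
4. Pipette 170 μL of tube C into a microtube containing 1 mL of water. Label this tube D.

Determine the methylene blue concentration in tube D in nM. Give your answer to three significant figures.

446 nM

Step 1: 180 μL + 2850 μL = 3030 μL total → factor 3030/180 = 16.833
Step 2: 7-fold → factor 7
Step 3: 70 μL brought to 1450 μL → factor 1450/70 = 20.714
Step 4: 170 μL + 1 mL = 1170 μL total → factor 1170/170 = 6.8824
Overall dilution factor = 16.833 × 7 × 20.714 × 6.8824 = 16799
Final = 7.50 mM / 16799 = 0.0004465 mM = 446 nM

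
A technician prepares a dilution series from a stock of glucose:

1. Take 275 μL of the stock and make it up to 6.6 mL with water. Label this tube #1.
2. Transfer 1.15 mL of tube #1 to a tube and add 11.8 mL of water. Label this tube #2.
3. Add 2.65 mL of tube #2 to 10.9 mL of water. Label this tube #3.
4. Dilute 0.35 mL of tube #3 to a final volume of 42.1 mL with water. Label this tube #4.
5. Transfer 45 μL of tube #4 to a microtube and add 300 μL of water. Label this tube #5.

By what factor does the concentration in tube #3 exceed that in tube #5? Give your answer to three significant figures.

922

Step 1: 275 μL brought to 6.6 mL → factor 6600/275 = 24
Step 2: 1.15 mL + 11.8 mL = 12.95 mL total → factor 12.95/1.15 = 11.261
Step 3: 2.65 mL + 10.9 mL = 13.55 mL total → factor 13.55/2.65 = 5.1132
Step 4: 0.35 mL brought to 42.1 mL → factor 42.1/0.35 = 120.29
Step 5: 45 μL + 300 μL = 345 μL total → factor 345/45 = 7.6667
Dilution factor to tube #3 = 1381.9; to tube #5 = 1.2744 × 10^6
[tube #3]/[tube #5] = (factor to tube #5)/(factor to tube #3) = 1.2744 × 10^6/1381.9 = 922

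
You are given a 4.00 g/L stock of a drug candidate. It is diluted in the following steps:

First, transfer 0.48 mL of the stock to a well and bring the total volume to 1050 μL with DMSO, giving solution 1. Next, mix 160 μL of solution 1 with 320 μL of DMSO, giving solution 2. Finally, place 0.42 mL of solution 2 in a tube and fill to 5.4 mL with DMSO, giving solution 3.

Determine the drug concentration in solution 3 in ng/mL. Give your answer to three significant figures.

4.74 × 10^4 ng/mL

Step 1: 0.48 mL brought to 1050 μL → factor 1.05/0.48 = 2.1875
Step 2: 160 μL + 320 μL = 480 μL total → factor 480/160 = 3
Step 3: 0.42 mL brought to 5.4 mL → factor 5.4/0.42 = 12.857
Overall dilution factor = 2.1875 × 3 × 12.857 = 84.375
Final = 4.00 g/L / 84.375 = 0.04741 g/L = 4.74 × 10^4 ng/mL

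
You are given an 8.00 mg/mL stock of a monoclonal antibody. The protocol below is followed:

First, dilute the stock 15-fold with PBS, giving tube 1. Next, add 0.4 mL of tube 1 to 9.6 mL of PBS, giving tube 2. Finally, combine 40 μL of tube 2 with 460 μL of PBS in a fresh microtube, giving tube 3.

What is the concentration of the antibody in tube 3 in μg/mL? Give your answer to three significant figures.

1.71 μg/mL

Step 1: 15-fold → factor 15
Step 2: 0.4 mL + 9.6 mL = 10 mL total → factor 10/0.4 = 25
Step 3: 40 μL + 460 μL = 500 μL total → factor 500/40 = 12.5
Overall dilution factor = 15 × 25 × 12.5 = 4687.5
Final = 8.00 mg/mL / 4687.5 = 0.001707 mg/mL = 1.71 μg/mL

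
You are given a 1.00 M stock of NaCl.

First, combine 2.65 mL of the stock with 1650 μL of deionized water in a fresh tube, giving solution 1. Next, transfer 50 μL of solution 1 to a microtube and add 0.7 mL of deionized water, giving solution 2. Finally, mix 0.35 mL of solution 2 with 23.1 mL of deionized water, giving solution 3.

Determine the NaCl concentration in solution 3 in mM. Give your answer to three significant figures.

Step 1: 2.65 mL + 1650 μL = 4.3 mL total → factor 4.3/2.65 = 1.6226
Step 2: 50 μL + 0.7 mL = 750 μL total → factor 750/50 = 15
Step 3: 0.35 mL + 23.1 mL = 23.45 mL total → factor 23.45/0.35 = 67
Overall dilution factor = 1.6226 × 15 × 67 = 1630.8
Final = 1.00 M / 1630.8 = 0.0006132 M = 0.613 mM

0.613 mM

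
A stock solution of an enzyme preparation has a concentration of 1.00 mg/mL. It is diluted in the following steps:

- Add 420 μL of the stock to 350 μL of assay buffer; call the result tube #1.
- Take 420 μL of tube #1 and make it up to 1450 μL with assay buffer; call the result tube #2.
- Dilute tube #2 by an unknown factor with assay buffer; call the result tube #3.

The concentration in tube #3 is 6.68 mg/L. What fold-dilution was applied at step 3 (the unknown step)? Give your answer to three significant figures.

23.7-fold

Step 1: 420 μL + 350 μL = 770 μL total → factor 770/420 = 1.8333
Step 2: 420 μL brought to 1450 μL → factor 1450/420 = 3.4524
Step 3: unknown factor x
Product of known-step factors = 6.3294
Overall factor = 1.00 mg/mL / (6.68 mg/L) = 149.7
x = 149.7 / 6.3294 = 23.7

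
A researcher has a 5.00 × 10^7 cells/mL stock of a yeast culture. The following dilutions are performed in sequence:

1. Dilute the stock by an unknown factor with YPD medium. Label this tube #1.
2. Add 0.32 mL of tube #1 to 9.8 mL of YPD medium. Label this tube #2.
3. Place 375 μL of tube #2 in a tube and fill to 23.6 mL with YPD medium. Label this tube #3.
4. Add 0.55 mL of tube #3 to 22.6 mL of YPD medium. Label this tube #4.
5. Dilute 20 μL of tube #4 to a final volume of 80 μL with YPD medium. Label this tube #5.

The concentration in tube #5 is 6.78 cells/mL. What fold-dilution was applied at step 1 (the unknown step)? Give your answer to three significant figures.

Step 1: unknown factor x
Step 2: 0.32 mL + 9.8 mL = 10.12 mL total → factor 10.12/0.32 = 31.625
Step 3: 375 μL brought to 23.6 mL → factor 23600/375 = 62.933
Step 4: 0.55 mL + 22.6 mL = 23.15 mL total → factor 23.15/0.55 = 42.091
Step 5: 20 μL brought to 80 μL → factor 80/20 = 4
Product of known-step factors = 3.3509 × 10^5
Overall factor = 5.00 × 10^7 cells/mL / (6.78 cells/mL) = 7.3746 × 10^6
x = 7.3746 × 10^6 / 3.3509 × 10^5 = 22.0

22.0-fold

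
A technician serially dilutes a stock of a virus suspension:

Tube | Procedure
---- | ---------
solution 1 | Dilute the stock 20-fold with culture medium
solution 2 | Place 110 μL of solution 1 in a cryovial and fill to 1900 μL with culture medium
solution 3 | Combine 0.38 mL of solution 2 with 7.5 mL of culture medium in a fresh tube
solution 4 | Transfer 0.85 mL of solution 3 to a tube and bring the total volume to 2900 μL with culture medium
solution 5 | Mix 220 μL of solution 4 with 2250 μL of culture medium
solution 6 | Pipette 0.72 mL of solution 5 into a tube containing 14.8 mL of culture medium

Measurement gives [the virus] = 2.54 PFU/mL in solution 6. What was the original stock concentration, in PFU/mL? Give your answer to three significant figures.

Step 1: 20-fold → factor 20
Step 2: 110 μL brought to 1900 μL → factor 1900/110 = 17.273
Step 3: 0.38 mL + 7.5 mL = 7.88 mL total → factor 7.88/0.38 = 20.737
Step 4: 0.85 mL brought to 2900 μL → factor 2.9/0.85 = 3.4118
Step 5: 220 μL + 2250 μL = 2470 μL total → factor 2470/220 = 11.227
Step 6: 0.72 mL + 14.8 mL = 15.52 mL total → factor 15.52/0.72 = 21.556
Overall dilution factor = 20 × 17.273 × 20.737 × 3.4118 × 11.227 × 21.556 = 5.9149 × 10^6
Stock = 2.54 PFU/mL × 5.9149 × 10^6 = 1.50 × 10^7 PFU/mL

1.50 × 10^7 PFU/mL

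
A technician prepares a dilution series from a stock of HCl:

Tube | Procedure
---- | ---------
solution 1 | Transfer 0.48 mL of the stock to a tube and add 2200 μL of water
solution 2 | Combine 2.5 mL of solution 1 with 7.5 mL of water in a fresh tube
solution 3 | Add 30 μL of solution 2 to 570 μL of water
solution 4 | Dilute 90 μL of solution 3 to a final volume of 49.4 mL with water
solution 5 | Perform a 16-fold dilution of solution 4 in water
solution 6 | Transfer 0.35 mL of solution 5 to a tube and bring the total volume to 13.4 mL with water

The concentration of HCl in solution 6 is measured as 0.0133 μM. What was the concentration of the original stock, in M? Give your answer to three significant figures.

2.00 M

Step 1: 0.48 mL + 2200 μL = 2.68 mL total → factor 2.68/0.48 = 5.5833
Step 2: 2.5 mL + 7.5 mL = 10 mL total → factor 10/2.5 = 4
Step 3: 30 μL + 570 μL = 600 μL total → factor 600/30 = 20
Step 4: 90 μL brought to 49.4 mL → factor 49400/90 = 548.89
Step 5: 16-fold → factor 16
Step 6: 0.35 mL brought to 13.4 mL → factor 13.4/0.35 = 38.286
Overall dilution factor = 5.5833 × 4 × 20 × 548.89 × 16 × 38.286 = 1.5018 × 10^8
Stock = 0.0133 μM × 1.5018 × 10^8 = 1.997 × 10^6 μM = 2.00 M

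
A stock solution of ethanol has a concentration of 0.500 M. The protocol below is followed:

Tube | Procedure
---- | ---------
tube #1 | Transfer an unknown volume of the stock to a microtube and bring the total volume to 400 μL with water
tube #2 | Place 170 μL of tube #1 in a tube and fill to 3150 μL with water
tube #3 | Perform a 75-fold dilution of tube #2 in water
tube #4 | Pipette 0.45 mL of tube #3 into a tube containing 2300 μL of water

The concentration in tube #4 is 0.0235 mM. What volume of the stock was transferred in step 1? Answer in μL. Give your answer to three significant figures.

Step 1: v brought to 400 μL → factor = 400 μL/v
Step 2: 170 μL brought to 3150 μL → factor 3150/170 = 18.529
Step 3: 75-fold → factor 75
Step 4: 0.45 mL + 2300 μL = 2.75 mL total → factor 2.75/0.45 = 6.1111
Product of known-step factors = 8492.6
Overall factor = 0.500 M / (0.0235 mM) = 21277
Step-1 factor = 21277 / 8492.6 = 2.5053
v = 400 μL / 2.5053 = 160 μL

160 μL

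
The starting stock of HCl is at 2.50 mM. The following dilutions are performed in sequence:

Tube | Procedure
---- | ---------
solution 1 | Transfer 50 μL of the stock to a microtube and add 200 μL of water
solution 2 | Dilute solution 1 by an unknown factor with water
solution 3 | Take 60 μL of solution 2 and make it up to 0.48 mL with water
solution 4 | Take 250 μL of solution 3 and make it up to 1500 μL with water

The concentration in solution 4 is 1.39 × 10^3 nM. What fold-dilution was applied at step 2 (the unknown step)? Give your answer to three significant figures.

7.49-fold

Step 1: 50 μL + 200 μL = 250 μL total → factor 250/50 = 5
Step 2: unknown factor x
Step 3: 60 μL brought to 0.48 mL → factor 480/60 = 8
Step 4: 250 μL brought to 1500 μL → factor 1500/250 = 6
Product of known-step factors = 240
Overall factor = 2.50 mM / (1.39 × 10^3 nM) = 1798.6
x = 1798.6 / 240 = 7.49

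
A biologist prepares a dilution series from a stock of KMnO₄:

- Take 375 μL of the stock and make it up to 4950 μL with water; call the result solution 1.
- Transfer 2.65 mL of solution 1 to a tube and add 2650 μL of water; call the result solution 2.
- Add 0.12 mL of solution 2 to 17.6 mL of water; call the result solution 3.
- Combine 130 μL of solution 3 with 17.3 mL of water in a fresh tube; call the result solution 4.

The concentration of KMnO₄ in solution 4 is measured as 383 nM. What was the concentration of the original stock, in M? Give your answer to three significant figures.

0.200 M

Step 1: 375 μL brought to 4950 μL → factor 4950/375 = 13.2
Step 2: 2.65 mL + 2650 μL = 5.3 mL total → factor 5.3/2.65 = 2
Step 3: 0.12 mL + 17.6 mL = 17.72 mL total → factor 17.72/0.12 = 147.67
Step 4: 130 μL + 17.3 mL = 17430 μL total → factor 17430/130 = 134.08
Overall dilution factor = 13.2 × 2 × 147.67 × 134.08 = 5.2269 × 10^5
Stock = 383 nM × 5.2269 × 10^5 = 2.002 × 10^8 nM = 0.200 M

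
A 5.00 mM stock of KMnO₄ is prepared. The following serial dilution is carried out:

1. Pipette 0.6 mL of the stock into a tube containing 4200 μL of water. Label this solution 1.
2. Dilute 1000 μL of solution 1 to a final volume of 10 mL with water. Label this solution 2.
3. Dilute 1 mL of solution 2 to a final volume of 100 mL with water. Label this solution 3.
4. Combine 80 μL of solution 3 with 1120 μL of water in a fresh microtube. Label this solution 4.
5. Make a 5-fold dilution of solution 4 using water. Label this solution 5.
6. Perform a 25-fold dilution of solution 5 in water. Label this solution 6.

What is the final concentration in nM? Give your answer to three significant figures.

Step 1: 0.6 mL + 4200 μL = 4.8 mL total → factor 4.8/0.6 = 8
Step 2: 1000 μL brought to 10 mL → factor 10000/1000 = 10
Step 3: 1 mL brought to 100 mL → factor 100/1 = 100
Step 4: 80 μL + 1120 μL = 1200 μL total → factor 1200/80 = 15
Step 5: 5-fold → factor 5
Step 6: 25-fold → factor 25
Overall dilution factor = 8 × 10 × 100 × 15 × 5 × 25 = 1.5 × 10^7
Final = 5.00 mM / 1.5 × 10^7 = 3.333 × 10^-7 mM = 0.333 nM

0.333 nM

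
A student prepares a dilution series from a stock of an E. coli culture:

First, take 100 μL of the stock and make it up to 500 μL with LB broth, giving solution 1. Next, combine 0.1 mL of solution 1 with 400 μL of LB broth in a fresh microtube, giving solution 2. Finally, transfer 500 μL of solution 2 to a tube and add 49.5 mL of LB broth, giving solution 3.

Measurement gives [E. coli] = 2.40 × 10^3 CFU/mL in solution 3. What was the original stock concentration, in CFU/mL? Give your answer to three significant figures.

6.00 × 10^6 CFU/mL

Step 1: 100 μL brought to 500 μL → factor 500/100 = 5
Step 2: 0.1 mL + 400 μL = 0.5 mL total → factor 0.5/0.1 = 5
Step 3: 500 μL + 49.5 mL = 50000 μL total → factor 50000/500 = 100
Overall dilution factor = 5 × 5 × 100 = 2500
Stock = 2.40 × 10^3 CFU/mL × 2500 = 6.00 × 10^6 CFU/mL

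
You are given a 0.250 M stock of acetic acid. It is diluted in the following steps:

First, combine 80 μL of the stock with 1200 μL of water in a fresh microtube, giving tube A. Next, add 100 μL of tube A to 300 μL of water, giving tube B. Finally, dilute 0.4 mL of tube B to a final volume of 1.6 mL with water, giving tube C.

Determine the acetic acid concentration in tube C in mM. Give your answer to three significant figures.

0.977 mM

Step 1: 80 μL + 1200 μL = 1280 μL total → factor 1280/80 = 16
Step 2: 100 μL + 300 μL = 400 μL total → factor 400/100 = 4
Step 3: 0.4 mL brought to 1.6 mL → factor 1.6/0.4 = 4
Overall dilution factor = 16 × 4 × 4 = 256
Final = 0.250 M / 256 = 0.0009766 M = 0.977 mM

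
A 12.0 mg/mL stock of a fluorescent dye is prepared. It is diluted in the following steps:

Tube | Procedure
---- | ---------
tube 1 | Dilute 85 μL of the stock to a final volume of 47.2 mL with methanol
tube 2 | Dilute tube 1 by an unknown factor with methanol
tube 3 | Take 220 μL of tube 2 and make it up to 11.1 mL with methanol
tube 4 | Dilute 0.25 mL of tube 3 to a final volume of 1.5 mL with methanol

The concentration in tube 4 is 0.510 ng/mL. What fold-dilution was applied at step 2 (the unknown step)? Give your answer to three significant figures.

Step 1: 85 μL brought to 47.2 mL → factor 47200/85 = 555.29
Step 2: unknown factor x
Step 3: 220 μL brought to 11.1 mL → factor 11100/220 = 50.455
Step 4: 0.25 mL brought to 1.5 mL → factor 1.5/0.25 = 6
Product of known-step factors = 1.681 × 10^5
Overall factor = 12.0 mg/mL / (0.510 ng/mL) = 2.3529 × 10^7
x = 2.3529 × 10^7 / 1.681 × 10^5 = 140

140-fold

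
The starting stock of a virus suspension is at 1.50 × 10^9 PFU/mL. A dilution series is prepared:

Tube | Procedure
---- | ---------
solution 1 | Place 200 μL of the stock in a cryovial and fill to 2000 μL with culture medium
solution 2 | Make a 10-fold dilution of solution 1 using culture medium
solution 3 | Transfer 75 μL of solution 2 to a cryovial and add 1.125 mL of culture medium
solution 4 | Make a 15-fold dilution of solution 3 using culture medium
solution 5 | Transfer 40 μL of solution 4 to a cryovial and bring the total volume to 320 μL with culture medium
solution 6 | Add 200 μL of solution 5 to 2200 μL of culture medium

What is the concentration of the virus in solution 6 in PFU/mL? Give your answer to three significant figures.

Step 1: 200 μL brought to 2000 μL → factor 2000/200 = 10
Step 2: 10-fold → factor 10
Step 3: 75 μL + 1.125 mL = 1200 μL total → factor 1200/75 = 16
Step 4: 15-fold → factor 15
Step 5: 40 μL brought to 320 μL → factor 320/40 = 8
Step 6: 200 μL + 2200 μL = 2400 μL total → factor 2400/200 = 12
Overall dilution factor = 10 × 10 × 16 × 15 × 8 × 12 = 2.304 × 10^6
Final = 1.50 × 10^9 PFU/mL / 2.304 × 10^6 = 651 PFU/mL

651 PFU/mL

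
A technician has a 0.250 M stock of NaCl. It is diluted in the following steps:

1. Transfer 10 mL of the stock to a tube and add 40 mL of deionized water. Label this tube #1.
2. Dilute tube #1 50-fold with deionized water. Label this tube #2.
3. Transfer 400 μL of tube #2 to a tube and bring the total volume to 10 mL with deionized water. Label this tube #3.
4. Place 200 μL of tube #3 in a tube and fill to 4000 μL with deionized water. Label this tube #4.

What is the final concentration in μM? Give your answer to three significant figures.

Step 1: 10 mL + 40 mL = 50 mL total → factor 50/10 = 5
Step 2: 50-fold → factor 50
Step 3: 400 μL brought to 10 mL → factor 10000/400 = 25
Step 4: 200 μL brought to 4000 μL → factor 4000/200 = 20
Overall dilution factor = 5 × 50 × 25 × 20 = 1.25 × 10^5
Final = 0.250 M / 1.25 × 10^5 = 2.000 × 10^-6 M = 2.00 μM

2.00 μM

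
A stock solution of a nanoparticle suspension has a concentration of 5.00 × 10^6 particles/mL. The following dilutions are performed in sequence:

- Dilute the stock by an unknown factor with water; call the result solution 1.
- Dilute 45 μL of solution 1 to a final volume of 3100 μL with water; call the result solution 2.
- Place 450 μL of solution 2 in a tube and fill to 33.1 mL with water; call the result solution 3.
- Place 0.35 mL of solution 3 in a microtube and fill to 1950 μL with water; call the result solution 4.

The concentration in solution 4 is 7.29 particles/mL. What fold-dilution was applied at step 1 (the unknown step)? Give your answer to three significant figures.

24.3-fold

Step 1: unknown factor x
Step 2: 45 μL brought to 3100 μL → factor 3100/45 = 68.889
Step 3: 450 μL brought to 33.1 mL → factor 33100/450 = 73.556
Step 4: 0.35 mL brought to 1950 μL → factor 1.95/0.35 = 5.5714
Product of known-step factors = 28231
Overall factor = 5.00 × 10^6 particles/mL / (7.29 particles/mL) = 6.8587 × 10^5
x = 6.8587 × 10^5 / 28231 = 24.3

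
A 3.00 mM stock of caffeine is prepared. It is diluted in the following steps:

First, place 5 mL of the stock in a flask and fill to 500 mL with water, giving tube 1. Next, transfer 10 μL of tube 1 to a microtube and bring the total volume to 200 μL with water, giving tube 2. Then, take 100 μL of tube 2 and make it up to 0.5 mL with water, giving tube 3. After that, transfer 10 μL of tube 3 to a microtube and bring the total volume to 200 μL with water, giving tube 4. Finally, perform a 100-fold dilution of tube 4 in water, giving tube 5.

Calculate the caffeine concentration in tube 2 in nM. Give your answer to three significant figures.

1.50 × 10^3 nM

Step 1: 5 mL brought to 500 mL → factor 500/5 = 100
Step 2: 10 μL brought to 200 μL → factor 200/10 = 20
Dilution factor through tube 2 = 100 × 20 = 2000
[tube 2] = 3.00 mM / 2000 = 0.001500 mM = 1.50 × 10^3 nM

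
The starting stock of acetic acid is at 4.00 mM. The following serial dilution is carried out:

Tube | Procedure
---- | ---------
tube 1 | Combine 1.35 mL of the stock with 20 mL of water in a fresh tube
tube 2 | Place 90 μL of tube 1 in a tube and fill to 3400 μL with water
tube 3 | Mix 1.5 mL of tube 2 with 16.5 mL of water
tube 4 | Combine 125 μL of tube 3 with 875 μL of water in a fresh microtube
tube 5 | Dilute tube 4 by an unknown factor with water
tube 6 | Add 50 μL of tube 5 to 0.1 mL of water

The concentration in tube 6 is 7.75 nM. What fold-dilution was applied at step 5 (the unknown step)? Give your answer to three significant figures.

3.00-fold

Step 1: 1.35 mL + 20 mL = 21.35 mL total → factor 21.35/1.35 = 15.815
Step 2: 90 μL brought to 3400 μL → factor 3400/90 = 37.778
Step 3: 1.5 mL + 16.5 mL = 18 mL total → factor 18/1.5 = 12
Step 4: 125 μL + 875 μL = 1000 μL total → factor 1000/125 = 8
Step 5: unknown factor x
Step 6: 50 μL + 0.1 mL = 150 μL total → factor 150/50 = 3
Product of known-step factors = 1.7207 × 10^5
Overall factor = 4.00 mM / (7.75 nM) = 5.1613 × 10^5
x = 5.1613 × 10^5 / 1.7207 × 10^5 = 3.00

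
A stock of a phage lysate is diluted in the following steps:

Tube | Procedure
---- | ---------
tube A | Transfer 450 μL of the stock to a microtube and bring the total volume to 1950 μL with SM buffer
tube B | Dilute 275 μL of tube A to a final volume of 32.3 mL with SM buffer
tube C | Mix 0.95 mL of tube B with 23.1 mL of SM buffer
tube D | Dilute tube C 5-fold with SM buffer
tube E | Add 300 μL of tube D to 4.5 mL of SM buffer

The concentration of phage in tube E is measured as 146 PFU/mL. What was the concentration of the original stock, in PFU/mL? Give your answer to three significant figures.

1.50 × 10^8 PFU/mL

Step 1: 450 μL brought to 1950 μL → factor 1950/450 = 4.3333
Step 2: 275 μL brought to 32.3 mL → factor 32300/275 = 117.45
Step 3: 0.95 mL + 23.1 mL = 24.05 mL total → factor 24.05/0.95 = 25.316
Step 4: 5-fold → factor 5
Step 5: 300 μL + 4.5 mL = 4800 μL total → factor 4800/300 = 16
Overall dilution factor = 4.3333 × 117.45 × 25.316 × 5 × 16 = 1.0308 × 10^6
Stock = 146 PFU/mL × 1.0308 × 10^6 = 1.50 × 10^8 PFU/mL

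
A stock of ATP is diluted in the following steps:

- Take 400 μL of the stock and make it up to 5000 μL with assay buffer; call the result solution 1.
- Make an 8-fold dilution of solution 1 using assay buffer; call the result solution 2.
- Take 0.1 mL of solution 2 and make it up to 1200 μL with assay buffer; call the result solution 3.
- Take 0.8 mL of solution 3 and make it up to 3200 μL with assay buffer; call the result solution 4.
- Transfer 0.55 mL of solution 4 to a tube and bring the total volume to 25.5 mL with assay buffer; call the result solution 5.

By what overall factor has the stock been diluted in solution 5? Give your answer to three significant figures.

2.23 × 10^5

Step 1: 400 μL brought to 5000 μL → factor 5000/400 = 12.5
Step 2: 8-fold → factor 8
Step 3: 0.1 mL brought to 1200 μL → factor 1.2/0.1 = 12
Step 4: 0.8 mL brought to 3200 μL → factor 3.2/0.8 = 4
Step 5: 0.55 mL brought to 25.5 mL → factor 25.5/0.55 = 46.364
Overall dilution factor = 12.5 × 8 × 12 × 4 × 46.364 = 2.2255 × 10^5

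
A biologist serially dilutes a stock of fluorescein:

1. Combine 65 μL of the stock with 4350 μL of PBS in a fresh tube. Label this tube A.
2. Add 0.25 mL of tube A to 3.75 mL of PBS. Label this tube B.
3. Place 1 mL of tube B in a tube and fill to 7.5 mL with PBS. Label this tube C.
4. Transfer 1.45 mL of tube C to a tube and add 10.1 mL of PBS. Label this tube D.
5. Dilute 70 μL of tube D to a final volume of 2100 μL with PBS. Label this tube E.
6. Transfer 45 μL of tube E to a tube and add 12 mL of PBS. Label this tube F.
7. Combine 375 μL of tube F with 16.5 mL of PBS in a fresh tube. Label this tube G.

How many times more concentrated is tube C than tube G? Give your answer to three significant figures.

2.88 × 10^6

Step 1: 65 μL + 4350 μL = 4415 μL total → factor 4415/65 = 67.923
Step 2: 0.25 mL + 3.75 mL = 4 mL total → factor 4/0.25 = 16
Step 3: 1 mL brought to 7.5 mL → factor 7.5/1 = 7.5
Step 4: 1.45 mL + 10.1 mL = 11.55 mL total → factor 11.55/1.45 = 7.9655
Step 5: 70 μL brought to 2100 μL → factor 2100/70 = 30
Step 6: 45 μL + 12 mL = 12045 μL total → factor 12045/45 = 267.67
Step 7: 375 μL + 16.5 mL = 16875 μL total → factor 16875/375 = 45
Dilution factor to tube C = 8150.8; to tube G = 2.3461 × 10^10
[tube C]/[tube G] = (factor to tube G)/(factor to tube C) = 2.3461 × 10^10/8150.8 = 2.88 × 10^6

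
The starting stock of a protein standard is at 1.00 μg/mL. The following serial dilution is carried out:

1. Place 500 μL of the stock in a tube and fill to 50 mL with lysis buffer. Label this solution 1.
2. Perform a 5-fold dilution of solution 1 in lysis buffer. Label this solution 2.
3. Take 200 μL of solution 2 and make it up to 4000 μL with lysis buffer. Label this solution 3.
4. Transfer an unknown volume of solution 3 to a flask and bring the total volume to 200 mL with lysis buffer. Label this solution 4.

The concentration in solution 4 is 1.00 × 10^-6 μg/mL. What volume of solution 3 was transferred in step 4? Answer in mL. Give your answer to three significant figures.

2.00 mL

Step 1: 500 μL brought to 50 mL → factor 50000/500 = 100
Step 2: 5-fold → factor 5
Step 3: 200 μL brought to 4000 μL → factor 4000/200 = 20
Step 4: v brought to 200 mL → factor = 200 mL/v
Product of known-step factors = 10000
Overall factor = 1.00 μg/mL / (1.00 × 10^-6 μg/mL) = 1 × 10^6
Step-4 factor = 1 × 10^6 / 10000 = 100
v = 200 mL / 100 = 2.00 mL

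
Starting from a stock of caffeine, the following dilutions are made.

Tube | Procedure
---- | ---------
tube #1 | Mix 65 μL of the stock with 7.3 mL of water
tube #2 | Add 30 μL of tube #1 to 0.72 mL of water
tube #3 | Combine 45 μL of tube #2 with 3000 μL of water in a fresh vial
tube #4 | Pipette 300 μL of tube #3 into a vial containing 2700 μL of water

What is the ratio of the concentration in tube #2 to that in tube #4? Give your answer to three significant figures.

Step 1: 65 μL + 7.3 mL = 7365 μL total → factor 7365/65 = 113.31
Step 2: 30 μL + 0.72 mL = 750 μL total → factor 750/30 = 25
Step 3: 45 μL + 3000 μL = 3045 μL total → factor 3045/45 = 67.667
Step 4: 300 μL + 2700 μL = 3000 μL total → factor 3000/300 = 10
Dilution factor to tube #2 = 2832.7; to tube #4 = 1.9168 × 10^6
[tube #2]/[tube #4] = (factor to tube #4)/(factor to tube #2) = 1.9168 × 10^6/2832.7 = 677

677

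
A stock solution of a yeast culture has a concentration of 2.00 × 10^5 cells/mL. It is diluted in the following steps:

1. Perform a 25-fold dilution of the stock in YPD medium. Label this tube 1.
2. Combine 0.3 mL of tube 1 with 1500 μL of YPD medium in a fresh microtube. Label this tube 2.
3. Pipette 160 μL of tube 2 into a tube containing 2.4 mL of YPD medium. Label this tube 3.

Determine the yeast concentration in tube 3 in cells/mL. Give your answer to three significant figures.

Step 1: 25-fold → factor 25
Step 2: 0.3 mL + 1500 μL = 1.8 mL total → factor 1.8/0.3 = 6
Step 3: 160 μL + 2.4 mL = 2560 μL total → factor 2560/160 = 16
Overall dilution factor = 25 × 6 × 16 = 2400
Final = 2.00 × 10^5 cells/mL / 2400 = 83.3 cells/mL

83.3 cells/mL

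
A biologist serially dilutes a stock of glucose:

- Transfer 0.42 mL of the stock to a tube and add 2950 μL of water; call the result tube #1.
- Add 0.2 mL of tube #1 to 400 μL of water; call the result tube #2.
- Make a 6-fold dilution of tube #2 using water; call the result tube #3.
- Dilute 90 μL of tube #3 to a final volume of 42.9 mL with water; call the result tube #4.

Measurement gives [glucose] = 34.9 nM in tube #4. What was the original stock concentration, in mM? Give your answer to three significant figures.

Step 1: 0.42 mL + 2950 μL = 3.37 mL total → factor 3.37/0.42 = 8.0238
Step 2: 0.2 mL + 400 μL = 0.6 mL total → factor 0.6/0.2 = 3
Step 3: 6-fold → factor 6
Step 4: 90 μL brought to 42.9 mL → factor 42900/90 = 476.67
Overall dilution factor = 8.0238 × 3 × 6 × 476.67 = 68844
Stock = 34.9 nM × 68844 = 2.403 × 10^6 nM = 2.40 mM

2.40 mM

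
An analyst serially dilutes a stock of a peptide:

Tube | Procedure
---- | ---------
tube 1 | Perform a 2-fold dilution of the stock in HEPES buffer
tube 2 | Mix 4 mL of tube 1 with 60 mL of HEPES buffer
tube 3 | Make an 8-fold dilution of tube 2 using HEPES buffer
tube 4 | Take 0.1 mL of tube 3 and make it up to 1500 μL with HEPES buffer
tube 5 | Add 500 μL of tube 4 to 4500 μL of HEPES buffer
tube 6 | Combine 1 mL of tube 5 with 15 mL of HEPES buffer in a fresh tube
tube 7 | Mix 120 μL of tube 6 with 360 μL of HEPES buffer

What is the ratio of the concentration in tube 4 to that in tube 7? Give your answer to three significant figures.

Step 1: 2-fold → factor 2
Step 2: 4 mL + 60 mL = 64 mL total → factor 64/4 = 16
Step 3: 8-fold → factor 8
Step 4: 0.1 mL brought to 1500 μL → factor 1.5/0.1 = 15
Step 5: 500 μL + 4500 μL = 5000 μL total → factor 5000/500 = 10
Step 6: 1 mL + 15 mL = 16 mL total → factor 16/1 = 16
Step 7: 120 μL + 360 μL = 480 μL total → factor 480/120 = 4
Dilution factor to tube 4 = 3840; to tube 7 = 2.4576 × 10^6
[tube 4]/[tube 7] = (factor to tube 7)/(factor to tube 4) = 2.4576 × 10^6/3840 = 640

640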